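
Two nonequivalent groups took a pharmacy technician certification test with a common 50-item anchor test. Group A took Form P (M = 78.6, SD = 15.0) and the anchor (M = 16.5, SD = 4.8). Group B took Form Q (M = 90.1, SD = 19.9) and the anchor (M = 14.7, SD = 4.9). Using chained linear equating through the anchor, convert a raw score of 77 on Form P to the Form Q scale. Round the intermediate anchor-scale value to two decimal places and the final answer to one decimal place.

Form P → anchor (Group A): v = (4.8/15.0)(77 − 78.6) + 16.5 = 15.99
anchor → Form Q (Group B): y = (19.9/4.9)(15.99 − 14.7) + 90.1 = 95.3

95.3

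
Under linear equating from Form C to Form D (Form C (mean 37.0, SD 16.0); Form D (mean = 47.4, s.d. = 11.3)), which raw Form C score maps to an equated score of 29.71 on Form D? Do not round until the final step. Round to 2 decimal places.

Invert y = (SD_Y/SD_X)(x − M_X) + M_Y:
x = (SD_X/SD_Y)(y − M_Y) + M_X = (16.0/11.3)(29.71 − 47.4) + 37.0
x = 1.415929 × -17.690 + 37.0 = 11.95

11.95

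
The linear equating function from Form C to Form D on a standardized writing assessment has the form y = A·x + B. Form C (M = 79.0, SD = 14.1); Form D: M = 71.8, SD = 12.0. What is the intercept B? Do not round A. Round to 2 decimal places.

A = SD_Y / SD_X = 12.0 / 14.1 = 0.851064
B = M_Y − A·M_X = 71.8 − 0.851064 × 79.0 = 4.57

4.57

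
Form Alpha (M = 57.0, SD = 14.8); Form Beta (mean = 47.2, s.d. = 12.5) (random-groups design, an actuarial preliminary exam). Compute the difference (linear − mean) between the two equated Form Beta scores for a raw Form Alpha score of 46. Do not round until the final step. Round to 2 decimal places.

Mean-equated: 46 + (47.2 − 57.0) = 36.20
Linear-equated: (12.5/14.8)(46 − 57.0) + 47.2 = 37.909
Difference = 37.909 − 36.20 = 1.71

1.71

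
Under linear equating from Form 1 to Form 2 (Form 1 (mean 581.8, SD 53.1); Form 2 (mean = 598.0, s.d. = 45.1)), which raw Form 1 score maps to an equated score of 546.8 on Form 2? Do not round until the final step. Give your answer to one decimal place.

521.5

Invert y = (SD_Y/SD_X)(x − M_X) + M_Y:
x = (SD_X/SD_Y)(y − M_Y) + M_X = (53.1/45.1)(546.8 − 598.0) + 581.8
x = 1.177384 × -51.200 + 581.8 = 521.5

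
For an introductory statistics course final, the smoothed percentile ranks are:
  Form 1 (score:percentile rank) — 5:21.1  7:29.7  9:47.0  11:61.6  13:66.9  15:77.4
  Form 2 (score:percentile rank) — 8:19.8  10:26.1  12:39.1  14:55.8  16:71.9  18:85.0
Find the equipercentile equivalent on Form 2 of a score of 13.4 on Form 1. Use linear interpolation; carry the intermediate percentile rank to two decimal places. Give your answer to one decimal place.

PR of 13.4 on Form 1: 66.9 + (13.4 − 13)/(15 − 13) × (77.4 − 66.9) = 69.00
On Form 2, PR 69.00 falls between score 14 (PR 55.8) and 16 (PR 71.9).
Interpolate: 14 + (69.00 − 55.8)/(71.9 − 55.8) × (16 − 14) = 15.6

15.6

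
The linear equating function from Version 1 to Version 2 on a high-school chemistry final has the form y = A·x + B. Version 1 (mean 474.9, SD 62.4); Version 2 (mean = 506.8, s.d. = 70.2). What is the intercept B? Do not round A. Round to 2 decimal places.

-27.46

A = SD_Y / SD_X = 70.2 / 62.4 = 1.125000
B = M_Y − A·M_X = 506.8 − 1.125000 × 474.9 = -27.46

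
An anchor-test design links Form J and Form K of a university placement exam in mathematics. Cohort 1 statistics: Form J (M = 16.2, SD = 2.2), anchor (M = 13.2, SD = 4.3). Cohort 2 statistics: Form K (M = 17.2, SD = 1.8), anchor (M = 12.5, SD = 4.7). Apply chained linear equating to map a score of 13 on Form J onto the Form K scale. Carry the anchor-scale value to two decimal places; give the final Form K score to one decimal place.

Form J → anchor (Cohort 1): v = (4.3/2.2)(13 − 16.2) + 13.2 = 6.95
anchor → Form K (Cohort 2): y = (1.8/4.7)(6.95 − 12.5) + 17.2 = 15.1

15.1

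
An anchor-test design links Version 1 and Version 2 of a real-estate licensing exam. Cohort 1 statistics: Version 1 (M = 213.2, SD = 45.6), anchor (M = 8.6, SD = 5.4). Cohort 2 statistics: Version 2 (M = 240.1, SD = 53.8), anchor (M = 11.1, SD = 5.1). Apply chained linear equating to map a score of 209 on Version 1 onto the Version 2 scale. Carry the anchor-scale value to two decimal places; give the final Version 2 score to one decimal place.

Version 1 → anchor (Cohort 1): v = (5.4/45.6)(209 − 213.2) + 8.6 = 8.10
anchor → Version 2 (Cohort 2): y = (53.8/5.1)(8.10 − 11.1) + 240.1 = 208.5

208.5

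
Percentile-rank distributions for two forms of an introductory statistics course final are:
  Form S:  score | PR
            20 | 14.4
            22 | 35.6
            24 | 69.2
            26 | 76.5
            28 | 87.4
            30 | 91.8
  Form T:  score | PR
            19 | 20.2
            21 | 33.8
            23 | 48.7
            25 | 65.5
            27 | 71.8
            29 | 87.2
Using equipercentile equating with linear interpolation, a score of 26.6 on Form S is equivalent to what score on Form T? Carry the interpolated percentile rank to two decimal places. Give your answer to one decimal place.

PR of 26.6 on Form S: 76.5 + (26.6 − 26)/(28 − 26) × (87.4 − 76.5) = 79.77
On Form T, PR 79.77 falls between score 27 (PR 71.8) and 29 (PR 87.2).
Interpolate: 27 + (79.77 − 71.8)/(87.2 − 71.8) × (29 − 27) = 28.0

28.0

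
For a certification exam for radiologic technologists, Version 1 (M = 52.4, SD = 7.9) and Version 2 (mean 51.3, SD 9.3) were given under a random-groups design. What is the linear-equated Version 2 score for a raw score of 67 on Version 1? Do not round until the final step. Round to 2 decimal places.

68.49

Linear equating: y = (SD_Y/SD_X)(x − M_X) + M_Y
y = (9.3/7.9)(67 − 52.4) + 51.3
y = 1.177215 × 14.6 + 51.3 = 17.1873 + 51.3 = 68.49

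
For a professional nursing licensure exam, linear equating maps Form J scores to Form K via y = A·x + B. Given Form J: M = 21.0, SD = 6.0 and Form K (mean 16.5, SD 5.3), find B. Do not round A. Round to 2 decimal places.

-2.05

A = SD_Y / SD_X = 5.3 / 6.0 = 0.883333
B = M_Y − A·M_X = 16.5 − 0.883333 × 21.0 = -2.05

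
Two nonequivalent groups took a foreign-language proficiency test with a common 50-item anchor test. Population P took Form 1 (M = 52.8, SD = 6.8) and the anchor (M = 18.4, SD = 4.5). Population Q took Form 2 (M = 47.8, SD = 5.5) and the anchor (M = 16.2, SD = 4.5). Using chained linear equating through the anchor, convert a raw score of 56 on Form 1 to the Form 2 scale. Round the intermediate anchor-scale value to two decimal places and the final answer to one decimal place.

53.1

Form 1 → anchor (Population P): v = (4.5/6.8)(56 − 52.8) + 18.4 = 20.52
anchor → Form 2 (Population Q): y = (5.5/4.5)(20.52 − 16.2) + 47.8 = 53.1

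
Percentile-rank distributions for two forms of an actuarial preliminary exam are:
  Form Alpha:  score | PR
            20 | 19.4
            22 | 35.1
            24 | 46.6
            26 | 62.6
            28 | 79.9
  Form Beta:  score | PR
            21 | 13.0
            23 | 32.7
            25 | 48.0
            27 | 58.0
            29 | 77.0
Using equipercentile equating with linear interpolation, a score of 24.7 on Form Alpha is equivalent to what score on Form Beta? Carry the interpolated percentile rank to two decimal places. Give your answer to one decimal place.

25.8

PR of 24.7 on Form Alpha: 46.6 + (24.7 − 24)/(26 − 24) × (62.6 − 46.6) = 52.20
On Form Beta, PR 52.20 falls between score 25 (PR 48.0) and 27 (PR 58.0).
Interpolate: 25 + (52.20 − 48.0)/(58.0 − 48.0) × (27 − 25) = 25.8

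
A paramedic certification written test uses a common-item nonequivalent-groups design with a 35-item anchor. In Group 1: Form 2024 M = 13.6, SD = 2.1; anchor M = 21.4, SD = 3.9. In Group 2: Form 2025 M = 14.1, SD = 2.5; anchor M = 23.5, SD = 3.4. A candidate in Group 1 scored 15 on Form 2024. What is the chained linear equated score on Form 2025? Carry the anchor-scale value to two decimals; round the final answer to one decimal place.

Form 2024 → anchor (Group 1): v = (3.9/2.1)(15 − 13.6) + 21.4 = 24.00
anchor → Form 2025 (Group 2): y = (2.5/3.4)(24.00 − 23.5) + 14.1 = 14.5

14.5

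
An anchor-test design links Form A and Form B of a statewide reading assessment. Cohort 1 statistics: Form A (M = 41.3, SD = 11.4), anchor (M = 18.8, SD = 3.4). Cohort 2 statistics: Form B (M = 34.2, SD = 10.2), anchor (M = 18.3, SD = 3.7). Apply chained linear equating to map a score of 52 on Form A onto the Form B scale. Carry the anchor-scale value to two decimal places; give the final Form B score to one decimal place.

Form A → anchor (Cohort 1): v = (3.4/11.4)(52 − 41.3) + 18.8 = 21.99
anchor → Form B (Cohort 2): y = (10.2/3.7)(21.99 − 18.3) + 34.2 = 44.4

44.4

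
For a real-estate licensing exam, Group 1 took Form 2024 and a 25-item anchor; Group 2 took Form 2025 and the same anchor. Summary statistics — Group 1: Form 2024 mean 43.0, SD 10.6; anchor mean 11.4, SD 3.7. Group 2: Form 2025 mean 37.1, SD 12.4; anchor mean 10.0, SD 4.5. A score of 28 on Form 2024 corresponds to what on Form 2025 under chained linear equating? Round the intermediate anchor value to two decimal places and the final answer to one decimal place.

26.5

Form 2024 → anchor (Group 1): v = (3.7/10.6)(28 − 43.0) + 11.4 = 6.16
anchor → Form 2025 (Group 2): y = (12.4/4.5)(6.16 − 10.0) + 37.1 = 26.5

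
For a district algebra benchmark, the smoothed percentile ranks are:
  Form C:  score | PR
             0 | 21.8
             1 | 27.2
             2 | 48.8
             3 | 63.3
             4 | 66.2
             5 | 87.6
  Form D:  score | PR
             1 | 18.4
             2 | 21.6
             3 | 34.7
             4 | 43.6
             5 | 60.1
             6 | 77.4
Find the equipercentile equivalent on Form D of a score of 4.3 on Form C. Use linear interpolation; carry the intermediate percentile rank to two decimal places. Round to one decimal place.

5.7

PR of 4.3 on Form C: 66.2 + (4.3 − 4)/(5 − 4) × (87.6 − 66.2) = 72.62
On Form D, PR 72.62 falls between score 5 (PR 60.1) and 6 (PR 77.4).
Interpolate: 5 + (72.62 − 60.1)/(77.4 − 60.1) × (6 − 5) = 5.7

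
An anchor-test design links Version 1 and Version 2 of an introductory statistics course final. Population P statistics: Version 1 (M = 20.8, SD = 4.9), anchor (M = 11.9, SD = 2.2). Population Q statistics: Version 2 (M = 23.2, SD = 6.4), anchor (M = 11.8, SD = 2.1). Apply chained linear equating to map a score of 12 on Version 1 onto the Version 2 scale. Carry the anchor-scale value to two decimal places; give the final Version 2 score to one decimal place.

11.5

Version 1 → anchor (Population P): v = (2.2/4.9)(12 − 20.8) + 11.9 = 7.95
anchor → Version 2 (Population Q): y = (6.4/2.1)(7.95 − 11.8) + 23.2 = 11.5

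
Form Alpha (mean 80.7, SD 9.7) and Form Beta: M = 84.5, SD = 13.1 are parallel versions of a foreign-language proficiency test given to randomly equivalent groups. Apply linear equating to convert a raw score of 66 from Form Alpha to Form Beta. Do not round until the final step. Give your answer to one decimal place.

64.6

Linear equating: y = (SD_Y/SD_X)(x − M_X) + M_Y
y = (13.1/9.7)(66 − 80.7) + 84.5
y = 1.350515 × -14.7 + 84.5 = -19.8526 + 84.5 = 64.6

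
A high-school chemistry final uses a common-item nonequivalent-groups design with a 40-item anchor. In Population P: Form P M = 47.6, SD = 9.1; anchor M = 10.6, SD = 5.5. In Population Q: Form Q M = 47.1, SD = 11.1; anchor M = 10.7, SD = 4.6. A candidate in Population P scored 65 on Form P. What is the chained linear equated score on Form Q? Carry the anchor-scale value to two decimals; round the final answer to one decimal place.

Form P → anchor (Population P): v = (5.5/9.1)(65 − 47.6) + 10.6 = 21.12
anchor → Form Q (Population Q): y = (11.1/4.6)(21.12 − 10.7) + 47.1 = 72.2

72.2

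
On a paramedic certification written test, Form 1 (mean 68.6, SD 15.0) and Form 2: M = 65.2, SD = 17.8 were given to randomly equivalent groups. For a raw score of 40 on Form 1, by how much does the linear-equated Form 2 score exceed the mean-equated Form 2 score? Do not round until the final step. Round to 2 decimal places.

Mean-equated: 40 + (65.2 − 68.6) = 36.60
Linear-equated: (17.8/15.0)(40 − 68.6) + 65.2 = 31.261
Difference = 31.261 − 36.60 = -5.34

-5.34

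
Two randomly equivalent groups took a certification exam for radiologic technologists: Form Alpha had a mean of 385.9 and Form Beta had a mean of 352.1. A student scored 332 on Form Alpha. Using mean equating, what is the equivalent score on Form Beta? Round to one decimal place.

298.2

Mean equating: y = x + (M_Y − M_X) = 332 + (352.1 − 385.9) = 298.2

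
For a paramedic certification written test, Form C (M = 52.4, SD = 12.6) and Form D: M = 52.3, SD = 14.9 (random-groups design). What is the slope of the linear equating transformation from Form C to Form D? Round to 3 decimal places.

A = SD_Y / SD_X = 14.9 / 12.6 = 1.183

1.183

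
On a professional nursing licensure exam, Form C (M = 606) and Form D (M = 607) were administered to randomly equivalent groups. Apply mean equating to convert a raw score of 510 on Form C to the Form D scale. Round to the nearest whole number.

Mean equating: y = x + (M_Y − M_X) = 510 + (607 − 606) = 511

511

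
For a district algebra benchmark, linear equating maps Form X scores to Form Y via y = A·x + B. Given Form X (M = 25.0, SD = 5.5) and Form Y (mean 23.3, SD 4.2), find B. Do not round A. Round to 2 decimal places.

A = SD_Y / SD_X = 4.2 / 5.5 = 0.763636
B = M_Y − A·M_X = 23.3 − 0.763636 × 25.0 = 4.21

4.21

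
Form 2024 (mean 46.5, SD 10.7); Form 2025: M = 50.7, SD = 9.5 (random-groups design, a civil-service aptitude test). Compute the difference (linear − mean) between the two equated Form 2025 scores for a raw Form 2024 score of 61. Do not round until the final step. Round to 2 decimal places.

Mean-equated: 61 + (50.7 − 46.5) = 65.20
Linear-equated: (9.5/10.7)(61 − 46.5) + 50.7 = 63.574
Difference = 63.574 − 65.20 = -1.63

-1.63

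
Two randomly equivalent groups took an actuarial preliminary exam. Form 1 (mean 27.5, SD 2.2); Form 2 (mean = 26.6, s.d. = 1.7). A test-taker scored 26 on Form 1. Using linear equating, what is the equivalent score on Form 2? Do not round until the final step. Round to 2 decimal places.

25.44

Linear equating: y = (SD_Y/SD_X)(x − M_X) + M_Y
y = (1.7/2.2)(26 − 27.5) + 26.6
y = 0.772727 × -1.5 + 26.6 = -1.1591 + 26.6 = 25.44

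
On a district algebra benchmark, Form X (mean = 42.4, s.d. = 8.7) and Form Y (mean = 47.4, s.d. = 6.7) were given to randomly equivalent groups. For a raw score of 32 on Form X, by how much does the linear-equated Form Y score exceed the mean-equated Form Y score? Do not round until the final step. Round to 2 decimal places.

2.39

Mean-equated: 32 + (47.4 − 42.4) = 37.00
Linear-equated: (6.7/8.7)(32 − 42.4) + 47.4 = 39.391
Difference = 39.391 − 37.00 = 2.39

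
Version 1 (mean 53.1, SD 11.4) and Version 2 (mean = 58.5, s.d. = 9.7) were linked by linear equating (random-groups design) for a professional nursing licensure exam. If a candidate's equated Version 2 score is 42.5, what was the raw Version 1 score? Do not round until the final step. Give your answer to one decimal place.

34.3

Invert y = (SD_Y/SD_X)(x − M_X) + M_Y:
x = (SD_X/SD_Y)(y − M_Y) + M_X = (11.4/9.7)(42.5 − 58.5) + 53.1
x = 1.175258 × -16.000 + 53.1 = 34.3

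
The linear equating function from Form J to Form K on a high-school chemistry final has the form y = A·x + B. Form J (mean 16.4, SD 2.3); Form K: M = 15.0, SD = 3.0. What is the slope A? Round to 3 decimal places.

1.304

A = SD_Y / SD_X = 3.0 / 2.3 = 1.304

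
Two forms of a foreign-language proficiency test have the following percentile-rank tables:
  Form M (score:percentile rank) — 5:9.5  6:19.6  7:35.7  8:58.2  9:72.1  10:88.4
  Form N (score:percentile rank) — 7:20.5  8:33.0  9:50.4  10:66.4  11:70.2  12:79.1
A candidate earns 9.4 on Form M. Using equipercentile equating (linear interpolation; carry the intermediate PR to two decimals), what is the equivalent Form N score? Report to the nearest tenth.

PR of 9.4 on Form M: 72.1 + (9.4 − 9)/(10 − 9) × (88.4 − 72.1) = 78.62
On Form N, PR 78.62 falls between score 11 (PR 70.2) and 12 (PR 79.1).
Interpolate: 11 + (78.62 − 70.2)/(79.1 − 70.2) × (12 − 11) = 11.9

11.9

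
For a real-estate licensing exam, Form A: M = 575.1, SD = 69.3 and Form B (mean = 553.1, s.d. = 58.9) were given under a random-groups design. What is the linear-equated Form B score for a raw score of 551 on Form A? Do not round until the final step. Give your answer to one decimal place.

532.6

Linear equating: y = (SD_Y/SD_X)(x − M_X) + M_Y
y = (58.9/69.3)(551 − 575.1) + 553.1
y = 0.849928 × -24.1 + 553.1 = -20.4833 + 553.1 = 532.6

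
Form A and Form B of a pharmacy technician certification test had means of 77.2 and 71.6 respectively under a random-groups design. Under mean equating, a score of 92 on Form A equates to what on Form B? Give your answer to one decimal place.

86.4

Mean equating: y = x + (M_Y − M_X) = 92 + (71.6 − 77.2) = 86.4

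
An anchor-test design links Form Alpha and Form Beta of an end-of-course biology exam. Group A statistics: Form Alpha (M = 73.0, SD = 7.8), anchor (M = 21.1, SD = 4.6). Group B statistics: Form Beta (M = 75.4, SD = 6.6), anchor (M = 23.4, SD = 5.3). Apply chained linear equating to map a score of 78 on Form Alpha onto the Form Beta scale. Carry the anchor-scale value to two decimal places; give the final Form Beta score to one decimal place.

76.2

Form Alpha → anchor (Group A): v = (4.6/7.8)(78 − 73.0) + 21.1 = 24.05
anchor → Form Beta (Group B): y = (6.6/5.3)(24.05 − 23.4) + 75.4 = 76.2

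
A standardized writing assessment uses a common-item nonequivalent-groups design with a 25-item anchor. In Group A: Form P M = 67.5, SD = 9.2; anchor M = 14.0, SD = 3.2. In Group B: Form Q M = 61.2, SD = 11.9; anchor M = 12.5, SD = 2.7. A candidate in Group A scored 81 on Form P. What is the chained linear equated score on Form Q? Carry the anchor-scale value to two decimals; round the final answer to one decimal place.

Form P → anchor (Group A): v = (3.2/9.2)(81 − 67.5) + 14.0 = 18.70
anchor → Form Q (Group B): y = (11.9/2.7)(18.70 − 12.5) + 61.2 = 88.5

88.5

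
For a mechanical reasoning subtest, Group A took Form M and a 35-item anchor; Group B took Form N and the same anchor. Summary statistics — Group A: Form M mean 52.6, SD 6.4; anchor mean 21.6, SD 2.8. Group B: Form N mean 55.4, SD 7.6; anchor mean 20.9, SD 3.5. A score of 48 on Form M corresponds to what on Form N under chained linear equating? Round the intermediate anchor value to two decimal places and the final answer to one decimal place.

Form M → anchor (Group A): v = (2.8/6.4)(48 − 52.6) + 21.6 = 19.59
anchor → Form N (Group B): y = (7.6/3.5)(19.59 − 20.9) + 55.4 = 52.6

52.6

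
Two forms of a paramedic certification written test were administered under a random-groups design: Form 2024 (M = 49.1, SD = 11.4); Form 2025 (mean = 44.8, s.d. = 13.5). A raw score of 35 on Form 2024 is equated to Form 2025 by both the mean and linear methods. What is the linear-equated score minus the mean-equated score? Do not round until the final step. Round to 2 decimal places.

Mean-equated: 35 + (44.8 − 49.1) = 30.70
Linear-equated: (13.5/11.4)(35 − 49.1) + 44.8 = 28.103
Difference = 28.103 − 30.70 = -2.60

-2.60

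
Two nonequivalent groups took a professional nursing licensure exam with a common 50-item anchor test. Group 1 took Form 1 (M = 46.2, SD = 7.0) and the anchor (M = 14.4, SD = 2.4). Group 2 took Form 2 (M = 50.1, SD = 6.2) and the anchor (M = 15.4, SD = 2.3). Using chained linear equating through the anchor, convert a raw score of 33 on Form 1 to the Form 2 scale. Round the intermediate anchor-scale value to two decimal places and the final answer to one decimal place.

35.2

Form 1 → anchor (Group 1): v = (2.4/7.0)(33 − 46.2) + 14.4 = 9.87
anchor → Form 2 (Group 2): y = (6.2/2.3)(9.87 − 15.4) + 50.1 = 35.2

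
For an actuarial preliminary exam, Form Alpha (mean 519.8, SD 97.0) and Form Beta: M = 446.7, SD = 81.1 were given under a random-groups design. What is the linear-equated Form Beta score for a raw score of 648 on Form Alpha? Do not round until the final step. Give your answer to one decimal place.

Linear equating: y = (SD_Y/SD_X)(x − M_X) + M_Y
y = (81.1/97.0)(648 − 519.8) + 446.7
y = 0.836082 × 128.2 + 446.7 = 107.1858 + 446.7 = 553.9

553.9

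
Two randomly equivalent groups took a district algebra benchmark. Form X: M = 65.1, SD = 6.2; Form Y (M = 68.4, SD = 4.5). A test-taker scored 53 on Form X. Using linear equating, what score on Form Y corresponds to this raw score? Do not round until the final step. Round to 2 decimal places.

59.62

Linear equating: y = (SD_Y/SD_X)(x − M_X) + M_Y
y = (4.5/6.2)(53 − 65.1) + 68.4
y = 0.725806 × -12.1 + 68.4 = -8.7823 + 68.4 = 59.62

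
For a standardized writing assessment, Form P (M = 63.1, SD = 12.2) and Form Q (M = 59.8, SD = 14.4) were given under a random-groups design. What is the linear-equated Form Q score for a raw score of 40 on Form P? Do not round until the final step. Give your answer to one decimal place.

Linear equating: y = (SD_Y/SD_X)(x − M_X) + M_Y
y = (14.4/12.2)(40 − 63.1) + 59.8
y = 1.180328 × -23.1 + 59.8 = -27.2656 + 59.8 = 32.5

32.5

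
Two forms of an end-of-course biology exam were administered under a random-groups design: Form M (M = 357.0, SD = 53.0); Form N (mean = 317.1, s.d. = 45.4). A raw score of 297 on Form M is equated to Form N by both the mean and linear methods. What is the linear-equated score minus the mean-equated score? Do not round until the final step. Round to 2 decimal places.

Mean-equated: 297 + (317.1 − 357.0) = 257.10
Linear-equated: (45.4/53.0)(297 − 357.0) + 317.1 = 265.704
Difference = 265.704 − 257.10 = 8.60

8.60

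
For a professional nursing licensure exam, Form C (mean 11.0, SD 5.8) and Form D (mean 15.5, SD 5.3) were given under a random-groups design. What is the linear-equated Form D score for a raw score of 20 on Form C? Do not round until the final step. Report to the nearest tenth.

Linear equating: y = (SD_Y/SD_X)(x − M_X) + M_Y
y = (5.3/5.8)(20 − 11.0) + 15.5
y = 0.913793 × 9.0 + 15.5 = 8.2241 + 15.5 = 23.7

23.7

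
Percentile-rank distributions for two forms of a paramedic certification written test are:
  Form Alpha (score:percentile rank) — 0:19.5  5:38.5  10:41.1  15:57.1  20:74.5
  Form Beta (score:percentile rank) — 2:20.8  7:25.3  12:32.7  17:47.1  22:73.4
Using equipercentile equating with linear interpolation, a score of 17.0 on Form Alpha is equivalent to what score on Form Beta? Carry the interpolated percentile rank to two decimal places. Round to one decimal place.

20.2

PR of 17.0 on Form Alpha: 57.1 + (17.0 − 15)/(20 − 15) × (74.5 − 57.1) = 64.06
On Form Beta, PR 64.06 falls between score 17 (PR 47.1) and 22 (PR 73.4).
Interpolate: 17 + (64.06 − 47.1)/(73.4 − 47.1) × (22 − 17) = 20.2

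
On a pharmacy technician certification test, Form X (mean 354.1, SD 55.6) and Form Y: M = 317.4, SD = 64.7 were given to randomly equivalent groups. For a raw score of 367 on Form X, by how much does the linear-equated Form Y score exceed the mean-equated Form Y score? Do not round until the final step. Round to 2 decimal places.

2.11

Mean-equated: 367 + (317.4 − 354.1) = 330.30
Linear-equated: (64.7/55.6)(367 − 354.1) + 317.4 = 332.411
Difference = 332.411 − 330.30 = 2.11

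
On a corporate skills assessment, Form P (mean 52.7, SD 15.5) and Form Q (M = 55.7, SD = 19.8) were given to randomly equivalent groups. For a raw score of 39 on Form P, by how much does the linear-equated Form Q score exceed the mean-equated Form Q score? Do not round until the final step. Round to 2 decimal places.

-3.80

Mean-equated: 39 + (55.7 − 52.7) = 42.00
Linear-equated: (19.8/15.5)(39 − 52.7) + 55.7 = 38.199
Difference = 38.199 − 42.00 = -3.80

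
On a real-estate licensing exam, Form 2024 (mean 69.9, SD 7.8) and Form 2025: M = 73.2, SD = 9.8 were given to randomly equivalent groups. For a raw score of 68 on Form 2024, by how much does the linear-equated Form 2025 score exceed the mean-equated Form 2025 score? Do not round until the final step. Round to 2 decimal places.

-0.49

Mean-equated: 68 + (73.2 − 69.9) = 71.30
Linear-equated: (9.8/7.8)(68 − 69.9) + 73.2 = 70.813
Difference = 70.813 − 71.30 = -0.49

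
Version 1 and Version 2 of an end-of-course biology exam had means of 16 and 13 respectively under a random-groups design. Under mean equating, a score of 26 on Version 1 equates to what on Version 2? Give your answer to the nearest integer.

23

Mean equating: y = x + (M_Y − M_X) = 26 + (13 − 16) = 23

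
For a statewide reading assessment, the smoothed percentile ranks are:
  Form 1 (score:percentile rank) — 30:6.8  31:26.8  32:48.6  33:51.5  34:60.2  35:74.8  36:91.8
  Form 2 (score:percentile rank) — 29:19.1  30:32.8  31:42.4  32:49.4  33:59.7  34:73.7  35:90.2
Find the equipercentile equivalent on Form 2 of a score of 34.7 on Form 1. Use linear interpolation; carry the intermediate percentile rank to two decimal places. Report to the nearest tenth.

33.8

PR of 34.7 on Form 1: 60.2 + (34.7 − 34)/(35 − 34) × (74.8 − 60.2) = 70.42
On Form 2, PR 70.42 falls between score 33 (PR 59.7) and 34 (PR 73.7).
Interpolate: 33 + (70.42 − 59.7)/(73.7 − 59.7) × (34 − 33) = 33.8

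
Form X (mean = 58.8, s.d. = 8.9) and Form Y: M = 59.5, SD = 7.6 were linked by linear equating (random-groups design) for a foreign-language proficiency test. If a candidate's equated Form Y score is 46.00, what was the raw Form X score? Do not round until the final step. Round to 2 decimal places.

Invert y = (SD_Y/SD_X)(x − M_X) + M_Y:
x = (SD_X/SD_Y)(y − M_Y) + M_X = (8.9/7.6)(46.00 − 59.5) + 58.8
x = 1.171053 × -13.500 + 58.8 = 42.99

42.99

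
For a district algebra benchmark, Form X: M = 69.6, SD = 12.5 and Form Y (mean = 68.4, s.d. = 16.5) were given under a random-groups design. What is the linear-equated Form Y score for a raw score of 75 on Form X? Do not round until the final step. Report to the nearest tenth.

75.5

Linear equating: y = (SD_Y/SD_X)(x − M_X) + M_Y
y = (16.5/12.5)(75 − 69.6) + 68.4
y = 1.320000 × 5.4 + 68.4 = 7.1280 + 68.4 = 75.5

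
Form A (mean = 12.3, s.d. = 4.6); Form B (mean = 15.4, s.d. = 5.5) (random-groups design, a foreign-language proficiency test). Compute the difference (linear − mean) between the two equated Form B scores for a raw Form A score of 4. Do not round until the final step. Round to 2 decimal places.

Mean-equated: 4 + (15.4 − 12.3) = 7.10
Linear-equated: (5.5/4.6)(4 − 12.3) + 15.4 = 5.476
Difference = 5.476 − 7.10 = -1.62

-1.62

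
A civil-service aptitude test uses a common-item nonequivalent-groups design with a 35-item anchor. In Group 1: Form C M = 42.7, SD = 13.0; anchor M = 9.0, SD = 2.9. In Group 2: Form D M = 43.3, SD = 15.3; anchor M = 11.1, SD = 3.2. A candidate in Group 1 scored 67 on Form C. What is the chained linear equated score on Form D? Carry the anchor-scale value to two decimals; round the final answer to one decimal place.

59.2

Form C → anchor (Group 1): v = (2.9/13.0)(67 − 42.7) + 9.0 = 14.42
anchor → Form D (Group 2): y = (15.3/3.2)(14.42 − 11.1) + 43.3 = 59.2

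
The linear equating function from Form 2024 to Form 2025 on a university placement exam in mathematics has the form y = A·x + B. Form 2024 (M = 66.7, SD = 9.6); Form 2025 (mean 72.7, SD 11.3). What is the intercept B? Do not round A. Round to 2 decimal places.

-5.81

A = SD_Y / SD_X = 11.3 / 9.6 = 1.177083
B = M_Y − A·M_X = 72.7 − 1.177083 × 66.7 = -5.81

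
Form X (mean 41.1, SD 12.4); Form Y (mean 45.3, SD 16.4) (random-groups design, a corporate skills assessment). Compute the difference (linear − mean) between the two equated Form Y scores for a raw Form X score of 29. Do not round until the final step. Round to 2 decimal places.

Mean-equated: 29 + (45.3 − 41.1) = 33.20
Linear-equated: (16.4/12.4)(29 − 41.1) + 45.3 = 29.297
Difference = 29.297 − 33.20 = -3.90

-3.90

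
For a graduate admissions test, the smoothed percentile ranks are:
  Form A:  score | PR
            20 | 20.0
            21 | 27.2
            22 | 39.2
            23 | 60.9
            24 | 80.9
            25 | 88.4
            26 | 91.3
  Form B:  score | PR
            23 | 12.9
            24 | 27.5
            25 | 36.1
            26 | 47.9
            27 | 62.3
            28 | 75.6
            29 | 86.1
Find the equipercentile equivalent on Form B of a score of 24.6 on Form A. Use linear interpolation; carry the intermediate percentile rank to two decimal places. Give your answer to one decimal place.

28.9

PR of 24.6 on Form A: 80.9 + (24.6 − 24)/(25 − 24) × (88.4 − 80.9) = 85.40
On Form B, PR 85.40 falls between score 28 (PR 75.6) and 29 (PR 86.1).
Interpolate: 28 + (85.40 − 75.6)/(86.1 − 75.6) × (29 − 28) = 28.9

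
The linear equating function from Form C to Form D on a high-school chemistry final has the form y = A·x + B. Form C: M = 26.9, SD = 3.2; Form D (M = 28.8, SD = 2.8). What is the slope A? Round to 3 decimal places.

A = SD_Y / SD_X = 2.8 / 3.2 = 0.875

0.875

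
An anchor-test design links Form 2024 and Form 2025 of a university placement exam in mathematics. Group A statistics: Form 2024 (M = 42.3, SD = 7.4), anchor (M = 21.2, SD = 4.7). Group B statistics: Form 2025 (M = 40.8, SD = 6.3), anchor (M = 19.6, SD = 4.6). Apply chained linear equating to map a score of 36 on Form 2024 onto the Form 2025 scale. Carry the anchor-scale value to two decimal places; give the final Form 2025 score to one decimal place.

Form 2024 → anchor (Group A): v = (4.7/7.4)(36 − 42.3) + 21.2 = 17.20
anchor → Form 2025 (Group B): y = (6.3/4.6)(17.20 − 19.6) + 40.8 = 37.5

37.5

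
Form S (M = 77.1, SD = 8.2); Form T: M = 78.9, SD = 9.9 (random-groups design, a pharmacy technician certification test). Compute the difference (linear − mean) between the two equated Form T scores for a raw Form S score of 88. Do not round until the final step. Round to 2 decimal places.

Mean-equated: 88 + (78.9 − 77.1) = 89.80
Linear-equated: (9.9/8.2)(88 − 77.1) + 78.9 = 92.060
Difference = 92.060 − 89.80 = 2.26

2.26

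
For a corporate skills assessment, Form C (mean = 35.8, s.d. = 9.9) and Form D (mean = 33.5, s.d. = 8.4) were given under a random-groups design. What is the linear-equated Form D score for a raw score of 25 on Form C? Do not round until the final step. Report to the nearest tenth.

24.3

Linear equating: y = (SD_Y/SD_X)(x − M_X) + M_Y
y = (8.4/9.9)(25 − 35.8) + 33.5
y = 0.848485 × -10.8 + 33.5 = -9.1636 + 33.5 = 24.3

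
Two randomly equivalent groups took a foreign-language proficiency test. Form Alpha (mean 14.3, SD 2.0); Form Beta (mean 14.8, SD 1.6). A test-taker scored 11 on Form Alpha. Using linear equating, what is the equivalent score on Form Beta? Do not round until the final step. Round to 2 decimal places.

Linear equating: y = (SD_Y/SD_X)(x − M_X) + M_Y
y = (1.6/2.0)(11 − 14.3) + 14.8
y = 0.800000 × -3.3 + 14.8 = -2.6400 + 14.8 = 12.16

12.16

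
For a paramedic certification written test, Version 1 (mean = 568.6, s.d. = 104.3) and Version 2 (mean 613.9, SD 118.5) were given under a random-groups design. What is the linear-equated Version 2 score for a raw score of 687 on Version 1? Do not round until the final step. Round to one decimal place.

748.4

Linear equating: y = (SD_Y/SD_X)(x − M_X) + M_Y
y = (118.5/104.3)(687 − 568.6) + 613.9
y = 1.136146 × 118.4 + 613.9 = 134.5197 + 613.9 = 748.4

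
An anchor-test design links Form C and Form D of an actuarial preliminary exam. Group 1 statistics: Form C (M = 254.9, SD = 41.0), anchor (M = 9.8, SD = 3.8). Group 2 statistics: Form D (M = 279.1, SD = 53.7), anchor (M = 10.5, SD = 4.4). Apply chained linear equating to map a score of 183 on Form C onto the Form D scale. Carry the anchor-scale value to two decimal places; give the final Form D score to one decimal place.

189.3

Form C → anchor (Group 1): v = (3.8/41.0)(183 − 254.9) + 9.8 = 3.14
anchor → Form D (Group 2): y = (53.7/4.4)(3.14 − 10.5) + 279.1 = 189.3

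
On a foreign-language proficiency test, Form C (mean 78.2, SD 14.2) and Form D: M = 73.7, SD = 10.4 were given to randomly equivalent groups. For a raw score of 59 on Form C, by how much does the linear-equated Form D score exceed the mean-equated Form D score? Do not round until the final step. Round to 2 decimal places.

5.14

Mean-equated: 59 + (73.7 − 78.2) = 54.50
Linear-equated: (10.4/14.2)(59 − 78.2) + 73.7 = 59.638
Difference = 59.638 − 54.50 = 5.14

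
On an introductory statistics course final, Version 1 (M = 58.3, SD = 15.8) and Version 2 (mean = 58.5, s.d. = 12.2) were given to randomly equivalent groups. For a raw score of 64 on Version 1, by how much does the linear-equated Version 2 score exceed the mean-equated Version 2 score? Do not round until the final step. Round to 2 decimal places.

-1.30

Mean-equated: 64 + (58.5 − 58.3) = 64.20
Linear-equated: (12.2/15.8)(64 − 58.3) + 58.5 = 62.901
Difference = 62.901 − 64.20 = -1.30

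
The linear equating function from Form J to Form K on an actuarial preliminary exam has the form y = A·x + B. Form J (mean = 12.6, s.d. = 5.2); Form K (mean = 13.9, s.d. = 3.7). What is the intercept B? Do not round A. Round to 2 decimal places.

4.93

A = SD_Y / SD_X = 3.7 / 5.2 = 0.711538
B = M_Y − A·M_X = 13.9 − 0.711538 × 12.6 = 4.93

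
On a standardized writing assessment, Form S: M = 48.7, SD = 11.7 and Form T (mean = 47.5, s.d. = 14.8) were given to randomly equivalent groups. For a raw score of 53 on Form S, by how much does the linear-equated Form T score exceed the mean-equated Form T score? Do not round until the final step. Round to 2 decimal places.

Mean-equated: 53 + (47.5 − 48.7) = 51.80
Linear-equated: (14.8/11.7)(53 − 48.7) + 47.5 = 52.939
Difference = 52.939 − 51.80 = 1.14

1.14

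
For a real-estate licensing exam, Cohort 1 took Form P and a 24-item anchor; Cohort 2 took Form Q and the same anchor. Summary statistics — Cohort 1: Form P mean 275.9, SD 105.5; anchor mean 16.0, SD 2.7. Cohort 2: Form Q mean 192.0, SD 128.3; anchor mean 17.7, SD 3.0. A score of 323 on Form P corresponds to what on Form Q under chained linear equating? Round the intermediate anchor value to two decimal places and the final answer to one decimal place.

171.0

Form P → anchor (Cohort 1): v = (2.7/105.5)(323 − 275.9) + 16.0 = 17.21
anchor → Form Q (Cohort 2): y = (128.3/3.0)(17.21 − 17.7) + 192.0 = 171.0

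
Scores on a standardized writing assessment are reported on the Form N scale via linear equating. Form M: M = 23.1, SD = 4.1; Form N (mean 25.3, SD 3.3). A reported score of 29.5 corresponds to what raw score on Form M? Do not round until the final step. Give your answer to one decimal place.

28.3

Invert y = (SD_Y/SD_X)(x − M_X) + M_Y:
x = (SD_X/SD_Y)(y − M_Y) + M_X = (4.1/3.3)(29.5 − 25.3) + 23.1
x = 1.242424 × 4.200 + 23.1 = 28.3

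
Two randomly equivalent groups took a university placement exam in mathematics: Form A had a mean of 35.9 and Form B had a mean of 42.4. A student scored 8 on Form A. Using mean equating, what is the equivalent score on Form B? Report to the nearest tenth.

14.5

Mean equating: y = x + (M_Y − M_X) = 8 + (42.4 − 35.9) = 14.5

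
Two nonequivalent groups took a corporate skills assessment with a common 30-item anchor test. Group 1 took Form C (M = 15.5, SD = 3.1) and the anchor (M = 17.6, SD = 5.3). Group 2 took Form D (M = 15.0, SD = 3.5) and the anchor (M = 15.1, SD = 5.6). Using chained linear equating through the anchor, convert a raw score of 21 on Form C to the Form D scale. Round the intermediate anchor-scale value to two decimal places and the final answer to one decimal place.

Form C → anchor (Group 1): v = (5.3/3.1)(21 − 15.5) + 17.6 = 27.00
anchor → Form D (Group 2): y = (3.5/5.6)(27.00 − 15.1) + 15.0 = 22.4

22.4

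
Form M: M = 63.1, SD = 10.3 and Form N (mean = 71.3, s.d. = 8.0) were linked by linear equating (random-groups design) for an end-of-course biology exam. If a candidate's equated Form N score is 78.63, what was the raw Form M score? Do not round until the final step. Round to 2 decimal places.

Invert y = (SD_Y/SD_X)(x − M_X) + M_Y:
x = (SD_X/SD_Y)(y − M_Y) + M_X = (10.3/8.0)(78.63 − 71.3) + 63.1
x = 1.287500 × 7.330 + 63.1 = 72.54

72.54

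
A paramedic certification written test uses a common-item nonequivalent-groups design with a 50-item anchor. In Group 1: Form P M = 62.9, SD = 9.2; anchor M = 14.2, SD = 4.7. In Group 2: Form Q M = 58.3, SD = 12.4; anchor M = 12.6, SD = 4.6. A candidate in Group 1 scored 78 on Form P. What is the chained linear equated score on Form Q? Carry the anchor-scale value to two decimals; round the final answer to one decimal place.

83.4

Form P → anchor (Group 1): v = (4.7/9.2)(78 − 62.9) + 14.2 = 21.91
anchor → Form Q (Group 2): y = (12.4/4.6)(21.91 − 12.6) + 58.3 = 83.4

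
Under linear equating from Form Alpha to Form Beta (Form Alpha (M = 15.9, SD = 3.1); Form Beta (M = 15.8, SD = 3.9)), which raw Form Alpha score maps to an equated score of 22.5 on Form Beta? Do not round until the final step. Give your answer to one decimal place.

Invert y = (SD_Y/SD_X)(x − M_X) + M_Y:
x = (SD_X/SD_Y)(y − M_Y) + M_X = (3.1/3.9)(22.5 − 15.8) + 15.9
x = 0.794872 × 6.700 + 15.9 = 21.2

21.2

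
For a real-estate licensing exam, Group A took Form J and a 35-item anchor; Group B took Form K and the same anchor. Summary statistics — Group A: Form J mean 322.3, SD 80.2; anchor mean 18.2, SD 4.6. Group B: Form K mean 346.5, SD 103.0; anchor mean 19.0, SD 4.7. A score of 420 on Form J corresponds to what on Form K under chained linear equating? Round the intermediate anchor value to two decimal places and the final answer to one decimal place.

451.7

Form J → anchor (Group A): v = (4.6/80.2)(420 − 322.3) + 18.2 = 23.80
anchor → Form K (Group B): y = (103.0/4.7)(23.80 − 19.0) + 346.5 = 451.7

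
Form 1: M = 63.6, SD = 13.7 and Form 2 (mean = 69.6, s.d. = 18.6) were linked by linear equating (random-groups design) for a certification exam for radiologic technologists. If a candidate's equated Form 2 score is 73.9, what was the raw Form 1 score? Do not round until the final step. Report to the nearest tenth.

66.8

Invert y = (SD_Y/SD_X)(x − M_X) + M_Y:
x = (SD_X/SD_Y)(y − M_Y) + M_X = (13.7/18.6)(73.9 − 69.6) + 63.6
x = 0.736559 × 4.300 + 63.6 = 66.8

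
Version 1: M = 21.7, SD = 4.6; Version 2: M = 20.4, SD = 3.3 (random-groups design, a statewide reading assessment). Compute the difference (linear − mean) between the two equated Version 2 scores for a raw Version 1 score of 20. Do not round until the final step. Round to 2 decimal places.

Mean-equated: 20 + (20.4 − 21.7) = 18.70
Linear-equated: (3.3/4.6)(20 − 21.7) + 20.4 = 19.180
Difference = 19.180 − 18.70 = 0.48

0.48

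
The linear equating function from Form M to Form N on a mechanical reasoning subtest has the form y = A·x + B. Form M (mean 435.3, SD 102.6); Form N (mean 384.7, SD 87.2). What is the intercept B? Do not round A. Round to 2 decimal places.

A = SD_Y / SD_X = 87.2 / 102.6 = 0.849903
B = M_Y − A·M_X = 384.7 − 0.849903 × 435.3 = 14.74

14.74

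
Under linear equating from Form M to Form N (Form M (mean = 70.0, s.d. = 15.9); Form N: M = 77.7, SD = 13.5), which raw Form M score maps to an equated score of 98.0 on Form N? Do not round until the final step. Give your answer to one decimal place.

93.9

Invert y = (SD_Y/SD_X)(x − M_X) + M_Y:
x = (SD_X/SD_Y)(y − M_Y) + M_X = (15.9/13.5)(98.0 − 77.7) + 70.0
x = 1.177778 × 20.300 + 70.0 = 93.9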